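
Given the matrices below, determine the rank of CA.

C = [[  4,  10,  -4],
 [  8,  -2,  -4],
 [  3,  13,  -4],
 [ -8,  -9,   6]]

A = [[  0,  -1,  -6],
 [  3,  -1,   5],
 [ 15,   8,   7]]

2

First compute CA:
[[-30, -46,  -2],
 [-66, -38, -86],
 [-21, -48,  19],
 [ 63,  65,  45]]
Now row reduce the product.
R2 ← R2 − (11/5)·R1: [0, 316/5, -408/5]
R3 ← R3 − (7/10)·R1: [0, -79/5, 102/5]
R4 ← R4 + (21/10)·R1: [0, -158/5, 204/5]
R3 ← R3 + (1/4)·R2: [0, 0, 0]
R4 ← R4 + (1/2)·R2: [0, 0, 0]
2 nonzero rows, so rank(CA) = 2.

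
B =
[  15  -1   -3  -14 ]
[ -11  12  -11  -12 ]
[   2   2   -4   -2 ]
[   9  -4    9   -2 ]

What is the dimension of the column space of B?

4

Row reduce to echelon form.
R2 ← R2 + (11/15)·R1: [0, 169/15, -66/5, -334/15]
R3 ← R3 − (2/15)·R1: [0, 32/15, -18/5, -2/15]
R4 ← R4 − (3/5)·R1: [0, -17/5, 54/5, 32/5]
R3 ← R3 − (32/169)·R2: [0, 0, -186/169, 690/169]
R4 ← R4 + (51/169)·R2: [0, 0, 1152/169, -54/169]
R4 ← R4 + (192/31)·R3: [0, 0, 0, 774/31]
Echelon form has 4 nonzero rows, so rank(B) = 4.
The column space has dimension equal to the rank: 4.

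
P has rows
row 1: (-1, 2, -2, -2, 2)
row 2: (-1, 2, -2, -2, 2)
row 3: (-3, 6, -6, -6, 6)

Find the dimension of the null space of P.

4

Row reduce to echelon form.
R2 ← R2 − R1: [0, 0, 0, 0, 0]
R3 ← R3 − (3)·R1: [0, 0, 0, 0, 0]
1 nonzero row, so rank(P) = 1.
P has 5 columns; by rank–nullity, nullity = 5 − 1 = 4.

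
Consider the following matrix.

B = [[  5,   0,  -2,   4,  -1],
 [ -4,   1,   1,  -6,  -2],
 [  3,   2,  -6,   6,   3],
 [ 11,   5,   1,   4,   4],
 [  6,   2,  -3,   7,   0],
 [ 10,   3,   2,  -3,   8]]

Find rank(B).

Row reduce to echelon form.
R2 ← R2 + (4/5)·R1: [0, 1, -3/5, -14/5, -14/5]
R3 ← R3 − (3/5)·R1: [0, 2, -24/5, 18/5, 18/5]
R4 ← R4 − (11/5)·R1: [0, 5, 27/5, -24/5, 31/5]
R5 ← R5 − (6/5)·R1: [0, 2, -3/5, 11/5, 6/5]
R6 ← R6 − (2)·R1: [0, 3, 6, -11, 10]
R3 ← R3 − (2)·R2: [0, 0, -18/5, 46/5, 46/5]
R4 ← R4 − (5)·R2: [0, 0, 42/5, 46/5, 101/5]
R5 ← R5 − (2)·R2: [0, 0, 3/5, 39/5, 34/5]
R6 ← R6 − (3)·R2: [0, 0, 39/5, -13/5, 92/5]
R4 ← R4 + (7/3)·R3: [0, 0, 0, 92/3, 125/3]
R5 ← R5 + (1/6)·R3: [0, 0, 0, 28/3, 25/3]
R6 ← R6 + (13/6)·R3: [0, 0, 0, 52/3, 115/3]
R5 ← R5 − (7/23)·R4: [0, 0, 0, 0, -100/23]
R6 ← R6 − (13/23)·R4: [0, 0, 0, 0, 340/23]
R6 ← R6 + (17/5)·R5: [0, 0, 0, 0, 0]
Echelon form has 5 nonzero rows, so rank(B) = 5.

5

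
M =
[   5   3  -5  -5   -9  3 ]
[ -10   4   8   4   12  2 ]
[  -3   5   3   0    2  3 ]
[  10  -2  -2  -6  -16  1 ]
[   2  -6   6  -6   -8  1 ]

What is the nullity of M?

Row reduce to echelon form.
R2 ← R2 + (2)·R1: [0, 10, -2, -6, -6, 8]
R3 ← R3 + (3/5)·R1: [0, 34/5, 0, -3, -17/5, 24/5]
R4 ← R4 − (2)·R1: [0, -8, 8, 4, 2, -5]
R5 ← R5 − (2/5)·R1: [0, -36/5, 8, -4, -22/5, -1/5]
R3 ← R3 − (17/25)·R2: [0, 0, 34/25, 27/25, 17/25, -16/25]
R4 ← R4 + (4/5)·R2: [0, 0, 32/5, -4/5, -14/5, 7/5]
R5 ← R5 + (18/25)·R2: [0, 0, 164/25, -208/25, -218/25, 139/25]
R4 ← R4 − (80/17)·R3: [0, 0, 0, -100/17, -6, 75/17]
R5 ← R5 − (82/17)·R3: [0, 0, 0, -230/17, -12, 147/17]
R5 ← R5 − (23/10)·R4: [0, 0, 0, 0, 9/5, -3/2]
5 nonzero rows, so rank(M) = 5.
M has 6 columns; by rank–nullity, nullity = 6 − 5 = 1.

1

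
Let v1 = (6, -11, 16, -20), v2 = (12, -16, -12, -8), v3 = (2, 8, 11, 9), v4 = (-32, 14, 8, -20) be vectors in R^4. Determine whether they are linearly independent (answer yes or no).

yes

Form the matrix with these vectors as rows and row reduce.
R2 ← R2 − (2)·R1: [0, 6, -44, 32]
R3 ← R3 − (1/3)·R1: [0, 35/3, 17/3, 47/3]
R4 ← R4 + (16/3)·R1: [0, -134/3, 280/3, -380/3]
R3 ← R3 − (35/18)·R2: [0, 0, 821/9, -419/9]
R4 ← R4 + (67/9)·R2: [0, 0, -2108/9, 1004/9]
R4 ← R4 + (2108/821)·R3: [0, 0, 0, -6552/821]
4 nonzero rows, so the 4 vectors span a space of dimension 4.
Since 4 = 4, the vectors are linearly independent.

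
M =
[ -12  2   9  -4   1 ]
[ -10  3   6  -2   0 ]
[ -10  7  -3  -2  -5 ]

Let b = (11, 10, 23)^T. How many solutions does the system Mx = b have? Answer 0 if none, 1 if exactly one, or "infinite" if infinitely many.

Row reduce the augmented matrix [M | b].
R2 ← R2 − (5/6)·R1: [0, 4/3, -3/2, 4/3, -5/6, 5/6]
R3 ← R3 − (5/6)·R1: [0, 16/3, -21/2, 4/3, -35/6, 83/6]
R3 ← R3 − (4)·R2: [0, 0, -9/2, -4, -5/2, 21/2]
The echelon form has 3 nonzero rows, and every pivot lies in the first 5 columns, so rank(M) = rank([M|b]) = 3.
The system is consistent.
rank = 3 < 5 unknowns, so there are infinitely many solutions.

infinite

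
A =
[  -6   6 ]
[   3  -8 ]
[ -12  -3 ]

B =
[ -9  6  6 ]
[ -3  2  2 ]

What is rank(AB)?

First compute AB:
[[ 36, -24, -24],
 [ -3,   2,   2],
 [117, -78, -78]]
Now row reduce the product.
R2 ← R2 + (1/12)·R1: [0, 0, 0]
R3 ← R3 − (13/4)·R1: [0, 0, 0]
1 nonzero row, so rank(AB) = 1.

1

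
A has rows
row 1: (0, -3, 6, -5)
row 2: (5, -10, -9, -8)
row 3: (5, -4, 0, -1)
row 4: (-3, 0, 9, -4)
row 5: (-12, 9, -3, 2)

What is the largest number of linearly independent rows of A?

Row reduce to echelon form.
Swap R1 ↔ R2
R3 ← R3 − R1: [0, 6, 9, 7]
R4 ← R4 + (3/5)·R1: [0, -6, 18/5, -44/5]
R5 ← R5 + (12/5)·R1: [0, -15, -123/5, -86/5]
R3 ← R3 + (2)·R2: [0, 0, 21, -3]
R4 ← R4 − (2)·R2: [0, 0, -42/5, 6/5]
R5 ← R5 − (5)·R2: [0, 0, -273/5, 39/5]
R4 ← R4 + (2/5)·R3: [0, 0, 0, 0]
R5 ← R5 + (13/5)·R3: [0, 0, 0, 0]
Echelon form has 3 nonzero rows, so rank(A) = 3.
The rank gives the maximum number of linearly independent rows: 3.

3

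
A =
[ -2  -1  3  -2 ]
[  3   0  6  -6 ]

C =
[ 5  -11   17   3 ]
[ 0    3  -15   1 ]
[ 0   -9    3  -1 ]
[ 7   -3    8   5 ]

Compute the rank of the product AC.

First compute AC:
[[-24,  -2, -26, -20],
 [-27, -69,  21, -27]]
Now row reduce the product.
R2 ← R2 − (9/8)·R1: [0, -267/4, 201/4, -9/2]
2 nonzero rows, so rank(AC) = 2.

2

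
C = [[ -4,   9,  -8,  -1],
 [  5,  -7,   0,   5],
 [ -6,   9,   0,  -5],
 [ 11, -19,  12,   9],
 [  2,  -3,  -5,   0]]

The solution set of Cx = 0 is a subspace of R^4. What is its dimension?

1

Row reduce to echelon form.
R2 ← R2 + (5/4)·R1: [0, 17/4, -10, 15/4]
R3 ← R3 − (3/2)·R1: [0, -9/2, 12, -7/2]
R4 ← R4 + (11/4)·R1: [0, 23/4, -10, 25/4]
R5 ← R5 + (1/2)·R1: [0, 3/2, -9, -1/2]
R3 ← R3 + (18/17)·R2: [0, 0, 24/17, 8/17]
R4 ← R4 − (23/17)·R2: [0, 0, 60/17, 20/17]
R5 ← R5 − (6/17)·R2: [0, 0, -93/17, -31/17]
R4 ← R4 − (5/2)·R3: [0, 0, 0, 0]
R5 ← R5 + (31/8)·R3: [0, 0, 0, 0]
3 nonzero rows, so rank(C) = 3.
C has 4 columns; by rank–nullity, nullity = 4 − 3 = 1.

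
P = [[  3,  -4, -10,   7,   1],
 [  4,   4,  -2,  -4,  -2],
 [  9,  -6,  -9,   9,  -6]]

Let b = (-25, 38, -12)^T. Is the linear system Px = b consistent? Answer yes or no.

Row reduce the augmented matrix [P | b].
R2 ← R2 − (4/3)·R1: [0, 28/3, 34/3, -40/3, -10/3, 214/3]
R3 ← R3 − (3)·R1: [0, 6, 21, -12, -9, 63]
R3 ← R3 − (9/14)·R2: [0, 0, 96/7, -24/7, -48/7, 120/7]
The echelon form has 3 nonzero rows, and every pivot lies in the first 5 columns, so rank(P) = rank([P|b]) = 3.
The system is consistent.

yes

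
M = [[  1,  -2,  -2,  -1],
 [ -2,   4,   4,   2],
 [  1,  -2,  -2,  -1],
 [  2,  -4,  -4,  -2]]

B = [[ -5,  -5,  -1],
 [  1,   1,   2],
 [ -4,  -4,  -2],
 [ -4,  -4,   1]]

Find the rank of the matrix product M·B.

First compute MB:
[[  5,   5,  -2],
 [-10, -10,   4],
 [  5,   5,  -2],
 [ 10,  10,  -4]]
Now row reduce the product.
R2 ← R2 + (2)·R1: [0, 0, 0]
R3 ← R3 − R1: [0, 0, 0]
R4 ← R4 − (2)·R1: [0, 0, 0]
1 nonzero row, so rank(MB) = 1.

1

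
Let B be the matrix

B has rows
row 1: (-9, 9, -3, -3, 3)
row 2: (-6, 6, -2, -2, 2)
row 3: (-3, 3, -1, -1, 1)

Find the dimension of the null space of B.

Row reduce to echelon form.
R2 ← R2 − (2/3)·R1: [0, 0, 0, 0, 0]
R3 ← R3 − (1/3)·R1: [0, 0, 0, 0, 0]
1 nonzero row, so rank(B) = 1.
B has 5 columns; by rank–nullity, nullity = 5 − 1 = 4.

4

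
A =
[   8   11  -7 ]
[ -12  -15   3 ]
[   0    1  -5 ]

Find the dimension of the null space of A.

Row reduce to echelon form.
R2 ← R2 + (3/2)·R1: [0, 3/2, -15/2]
R3 ← R3 − (2/3)·R2: [0, 0, 0]
2 nonzero rows, so rank(A) = 2.
A has 3 columns; by rank–nullity, nullity = 3 − 2 = 1.

1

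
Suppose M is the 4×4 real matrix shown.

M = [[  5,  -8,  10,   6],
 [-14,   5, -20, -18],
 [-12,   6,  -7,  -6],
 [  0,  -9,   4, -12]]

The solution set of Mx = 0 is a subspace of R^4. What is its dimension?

Row reduce to echelon form.
R2 ← R2 + (14/5)·R1: [0, -87/5, 8, -6/5]
R3 ← R3 + (12/5)·R1: [0, -66/5, 17, 42/5]
R3 ← R3 − (22/29)·R2: [0, 0, 317/29, 270/29]
R4 ← R4 − (15/29)·R2: [0, 0, -4/29, -330/29]
R4 ← R4 + (4/317)·R3: [0, 0, 0, -3570/317]
4 nonzero rows, so rank(M) = 4.
M has 4 columns; by rank–nullity, nullity = 4 − 4 = 0.

0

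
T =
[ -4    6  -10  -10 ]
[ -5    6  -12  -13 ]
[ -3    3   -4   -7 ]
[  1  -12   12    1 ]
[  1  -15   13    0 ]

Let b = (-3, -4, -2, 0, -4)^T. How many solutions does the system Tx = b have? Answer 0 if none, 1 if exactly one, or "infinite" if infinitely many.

0

Row reduce the augmented matrix [T | b].
R2 ← R2 − (5/4)·R1: [0, -3/2, 1/2, -1/2, -1/4]
R3 ← R3 − (3/4)·R1: [0, -3/2, 7/2, 1/2, 1/4]
R4 ← R4 + (1/4)·R1: [0, -21/2, 19/2, -3/2, -3/4]
R5 ← R5 + (1/4)·R1: [0, -27/2, 21/2, -5/2, -19/4]
R3 ← R3 − R2: [0, 0, 3, 1, 1/2]
R4 ← R4 − (7)·R2: [0, 0, 6, 2, 1]
R5 ← R5 − (9)·R2: [0, 0, 6, 2, -5/2]
R4 ← R4 − (2)·R3: [0, 0, 0, 0, 0]
R5 ← R5 − (2)·R3: [0, 0, 0, 0, -7/2]
Swap R4 ↔ R5
The echelon form has 4 nonzero rows; the last pivot sits in the augmented column, so rank(T) = 3 but rank([T|b]) = 4.
Since the ranks differ, the system is inconsistent.
It has no solutions.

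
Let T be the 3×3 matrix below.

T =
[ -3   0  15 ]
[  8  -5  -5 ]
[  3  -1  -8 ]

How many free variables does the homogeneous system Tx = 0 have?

Row reduce to echelon form.
R2 ← R2 + (8/3)·R1: [0, -5, 35]
R3 ← R3 + R1: [0, -1, 7]
R3 ← R3 − (1/5)·R2: [0, 0, 0]
2 nonzero rows, so rank(T) = 2.
T has 3 columns; by rank–nullity, nullity = 3 − 2 = 1.

1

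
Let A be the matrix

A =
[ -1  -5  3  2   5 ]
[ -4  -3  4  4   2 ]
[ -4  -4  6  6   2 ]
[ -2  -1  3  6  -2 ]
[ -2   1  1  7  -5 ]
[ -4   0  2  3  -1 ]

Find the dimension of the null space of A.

Row reduce to echelon form.
R2 ← R2 − (4)·R1: [0, 17, -8, -4, -18]
R3 ← R3 − (4)·R1: [0, 16, -6, -2, -18]
R4 ← R4 − (2)·R1: [0, 9, -3, 2, -12]
R5 ← R5 − (2)·R1: [0, 11, -5, 3, -15]
R6 ← R6 − (4)·R1: [0, 20, -10, -5, -21]
R3 ← R3 − (16/17)·R2: [0, 0, 26/17, 30/17, -18/17]
R4 ← R4 − (9/17)·R2: [0, 0, 21/17, 70/17, -42/17]
R5 ← R5 − (11/17)·R2: [0, 0, 3/17, 95/17, -57/17]
R6 ← R6 − (20/17)·R2: [0, 0, -10/17, -5/17, 3/17]
R4 ← R4 − (21/26)·R3: [0, 0, 0, 35/13, -21/13]
R5 ← R5 − (3/26)·R3: [0, 0, 0, 70/13, -42/13]
R6 ← R6 + (5/13)·R3: [0, 0, 0, 5/13, -3/13]
R5 ← R5 − (2)·R4: [0, 0, 0, 0, 0]
R6 ← R6 − (1/7)·R4: [0, 0, 0, 0, 0]
4 nonzero rows, so rank(A) = 4.
A has 5 columns; by rank–nullity, nullity = 5 − 4 = 1.

1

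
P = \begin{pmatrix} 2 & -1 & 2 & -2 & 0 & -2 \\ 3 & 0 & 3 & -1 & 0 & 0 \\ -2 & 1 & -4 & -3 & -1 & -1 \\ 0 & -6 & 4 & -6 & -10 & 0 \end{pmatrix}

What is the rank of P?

4

Row reduce to echelon form.
R2 ← R2 − (3/2)·R1: [0, 3/2, 0, 2, 0, 3]
R3 ← R3 + R1: [0, 0, -2, -5, -1, -3]
R4 ← R4 + (4)·R2: [0, 0, 4, 2, -10, 12]
R4 ← R4 + (2)·R3: [0, 0, 0, -8, -12, 6]
Echelon form has 4 nonzero rows, so rank(P) = 4.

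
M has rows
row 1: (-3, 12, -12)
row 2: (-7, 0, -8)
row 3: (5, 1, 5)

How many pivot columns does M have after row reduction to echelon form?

2

Row reduce to echelon form.
R2 ← R2 − (7/3)·R1: [0, -28, 20]
R3 ← R3 + (5/3)·R1: [0, 21, -15]
R3 ← R3 + (3/4)·R2: [0, 0, 0]
Echelon form has 2 nonzero rows, so rank(M) = 2.
Each nonzero row contributes one pivot column: 2 pivot columns.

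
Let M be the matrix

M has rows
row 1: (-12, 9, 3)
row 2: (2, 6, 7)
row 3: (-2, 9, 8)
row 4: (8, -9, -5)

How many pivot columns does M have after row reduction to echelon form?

Row reduce to echelon form.
R2 ← R2 + (1/6)·R1: [0, 15/2, 15/2]
R3 ← R3 − (1/6)·R1: [0, 15/2, 15/2]
R4 ← R4 + (2/3)·R1: [0, -3, -3]
R3 ← R3 − R2: [0, 0, 0]
R4 ← R4 + (2/5)·R2: [0, 0, 0]
Echelon form has 2 nonzero rows, so rank(M) = 2.
Each nonzero row contributes one pivot column: 2 pivot columns.

2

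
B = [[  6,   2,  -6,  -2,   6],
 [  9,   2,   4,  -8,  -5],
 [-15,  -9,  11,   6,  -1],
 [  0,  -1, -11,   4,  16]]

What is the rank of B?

Row reduce to echelon form.
R2 ← R2 − (3/2)·R1: [0, -1, 13, -5, -14]
R3 ← R3 + (5/2)·R1: [0, -4, -4, 1, 14]
R3 ← R3 − (4)·R2: [0, 0, -56, 21, 70]
R4 ← R4 − R2: [0, 0, -24, 9, 30]
R4 ← R4 − (3/7)·R3: [0, 0, 0, 0, 0]
Echelon form has 3 nonzero rows, so rank(B) = 3.

3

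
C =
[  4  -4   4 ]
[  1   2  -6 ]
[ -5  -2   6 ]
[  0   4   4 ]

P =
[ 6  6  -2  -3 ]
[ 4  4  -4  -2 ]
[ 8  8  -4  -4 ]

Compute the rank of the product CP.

First compute CP:
[[ 40,  40,  -8, -20],
 [-34, -34,  14,  17],
 [ 10,  10,  -6,  -5],
 [ 48,  48, -32, -24]]
Now row reduce the product.
R2 ← R2 + (17/20)·R1: [0, 0, 36/5, 0]
R3 ← R3 − (1/4)·R1: [0, 0, -4, 0]
R4 ← R4 − (6/5)·R1: [0, 0, -112/5, 0]
R3 ← R3 + (5/9)·R2: [0, 0, 0, 0]
R4 ← R4 + (28/9)·R2: [0, 0, 0, 0]
2 nonzero rows, so rank(CP) = 2.

2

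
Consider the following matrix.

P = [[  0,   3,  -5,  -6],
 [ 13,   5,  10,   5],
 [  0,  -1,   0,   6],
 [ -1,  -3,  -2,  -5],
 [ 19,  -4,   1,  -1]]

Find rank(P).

Row reduce to echelon form.
Swap R1 ↔ R2
R4 ← R4 + (1/13)·R1: [0, -34/13, -16/13, -60/13]
R5 ← R5 − (19/13)·R1: [0, -147/13, -177/13, -108/13]
R3 ← R3 + (1/3)·R2: [0, 0, -5/3, 4]
R4 ← R4 + (34/39)·R2: [0, 0, -218/39, -128/13]
R5 ← R5 + (49/13)·R2: [0, 0, -422/13, -402/13]
R4 ← R4 − (218/65)·R3: [0, 0, 0, -1512/65]
R5 ← R5 − (1266/65)·R3: [0, 0, 0, -7074/65]
R5 ← R5 − (131/28)·R4: [0, 0, 0, 0]
Echelon form has 4 nonzero rows, so rank(P) = 4.

4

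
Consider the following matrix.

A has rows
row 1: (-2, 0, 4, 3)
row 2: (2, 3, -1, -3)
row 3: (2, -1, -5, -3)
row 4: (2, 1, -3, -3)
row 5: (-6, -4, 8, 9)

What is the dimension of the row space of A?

2

Row reduce to echelon form.
R2 ← R2 + R1: [0, 3, 3, 0]
R3 ← R3 + R1: [0, -1, -1, 0]
R4 ← R4 + R1: [0, 1, 1, 0]
R5 ← R5 − (3)·R1: [0, -4, -4, 0]
R3 ← R3 + (1/3)·R2: [0, 0, 0, 0]
R4 ← R4 − (1/3)·R2: [0, 0, 0, 0]
R5 ← R5 + (4/3)·R2: [0, 0, 0, 0]
Echelon form has 2 nonzero rows, so rank(A) = 2.
The row space has dimension equal to the rank: 2.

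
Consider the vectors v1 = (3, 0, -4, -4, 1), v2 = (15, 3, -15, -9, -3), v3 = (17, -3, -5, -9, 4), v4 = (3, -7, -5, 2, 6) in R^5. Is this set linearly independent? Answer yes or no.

yes

Form the matrix with these vectors as rows and row reduce.
R2 ← R2 − (5)·R1: [0, 3, 5, 11, -8]
R3 ← R3 − (17/3)·R1: [0, -3, 53/3, 41/3, -5/3]
R4 ← R4 − R1: [0, -7, -1, 6, 5]
R3 ← R3 + R2: [0, 0, 68/3, 74/3, -29/3]
R4 ← R4 + (7/3)·R2: [0, 0, 32/3, 95/3, -41/3]
R4 ← R4 − (8/17)·R3: [0, 0, 0, 341/17, -155/17]
4 nonzero rows, so the 4 vectors span a space of dimension 4.
Since 4 = 4, the vectors are linearly independent.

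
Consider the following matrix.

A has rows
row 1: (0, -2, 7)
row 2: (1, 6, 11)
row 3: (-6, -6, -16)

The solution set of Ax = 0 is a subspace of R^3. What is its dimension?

0

Row reduce to echelon form.
Swap R1 ↔ R2
R3 ← R3 + (6)·R1: [0, 30, 50]
R3 ← R3 + (15)·R2: [0, 0, 155]
3 nonzero rows, so rank(A) = 3.
A has 3 columns; by rank–nullity, nullity = 3 − 3 = 0.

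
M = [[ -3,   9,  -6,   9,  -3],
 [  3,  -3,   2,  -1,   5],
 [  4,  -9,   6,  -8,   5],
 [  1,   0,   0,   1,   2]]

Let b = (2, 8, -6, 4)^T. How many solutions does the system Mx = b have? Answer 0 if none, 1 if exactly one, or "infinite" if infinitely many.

Row reduce the augmented matrix [M | b].
R2 ← R2 + R1: [0, 6, -4, 8, 2, 10]
R3 ← R3 + (4/3)·R1: [0, 3, -2, 4, 1, -10/3]
R4 ← R4 + (1/3)·R1: [0, 3, -2, 4, 1, 14/3]
R3 ← R3 − (1/2)·R2: [0, 0, 0, 0, 0, -25/3]
R4 ← R4 − (1/2)·R2: [0, 0, 0, 0, 0, -1/3]
R4 ← R4 − (1/25)·R3: [0, 0, 0, 0, 0, 0]
The echelon form has 3 nonzero rows; the last pivot sits in the augmented column, so rank(M) = 2 but rank([M|b]) = 3.
Since the ranks differ, the system is inconsistent.
It has no solutions.

0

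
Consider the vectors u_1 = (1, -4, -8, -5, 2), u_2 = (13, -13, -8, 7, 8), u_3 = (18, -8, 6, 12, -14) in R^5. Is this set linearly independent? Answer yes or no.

Form the matrix with these vectors as rows and row reduce.
R2 ← R2 − (13)·R1: [0, 39, 96, 72, -18]
R3 ← R3 − (18)·R1: [0, 64, 150, 102, -50]
R3 ← R3 − (64/39)·R2: [0, 0, -98/13, -210/13, -266/13]
3 nonzero rows, so the 3 vectors span a space of dimension 3.
Since 3 = 3, the vectors are linearly independent.

yes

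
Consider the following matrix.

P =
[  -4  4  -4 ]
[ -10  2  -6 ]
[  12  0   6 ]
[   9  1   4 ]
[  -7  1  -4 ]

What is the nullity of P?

Row reduce to echelon form.
R2 ← R2 − (5/2)·R1: [0, -8, 4]
R3 ← R3 + (3)·R1: [0, 12, -6]
R4 ← R4 + (9/4)·R1: [0, 10, -5]
R5 ← R5 − (7/4)·R1: [0, -6, 3]
R3 ← R3 + (3/2)·R2: [0, 0, 0]
R4 ← R4 + (5/4)·R2: [0, 0, 0]
R5 ← R5 − (3/4)·R2: [0, 0, 0]
2 nonzero rows, so rank(P) = 2.
P has 3 columns; by rank–nullity, nullity = 3 − 2 = 1.

1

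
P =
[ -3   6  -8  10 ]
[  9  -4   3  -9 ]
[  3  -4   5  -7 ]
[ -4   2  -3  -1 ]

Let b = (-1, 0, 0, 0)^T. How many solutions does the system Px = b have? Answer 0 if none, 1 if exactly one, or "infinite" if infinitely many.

0

Row reduce the augmented matrix [P | b].
R2 ← R2 + (3)·R1: [0, 14, -21, 21, -3]
R3 ← R3 + R1: [0, 2, -3, 3, -1]
R4 ← R4 − (4/3)·R1: [0, -6, 23/3, -43/3, 4/3]
R3 ← R3 − (1/7)·R2: [0, 0, 0, 0, -4/7]
R4 ← R4 + (3/7)·R2: [0, 0, -4/3, -16/3, 1/21]
Swap R3 ↔ R4
The echelon form has 4 nonzero rows; the last pivot sits in the augmented column, so rank(P) = 3 but rank([P|b]) = 4.
Since the ranks differ, the system is inconsistent.
It has no solutions.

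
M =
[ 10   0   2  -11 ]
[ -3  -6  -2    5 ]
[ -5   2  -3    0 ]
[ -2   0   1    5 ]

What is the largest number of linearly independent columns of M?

Row reduce to echelon form.
R2 ← R2 + (3/10)·R1: [0, -6, -7/5, 17/10]
R3 ← R3 + (1/2)·R1: [0, 2, -2, -11/2]
R4 ← R4 + (1/5)·R1: [0, 0, 7/5, 14/5]
R3 ← R3 + (1/3)·R2: [0, 0, -37/15, -74/15]
R4 ← R4 + (21/37)·R3: [0, 0, 0, 0]
Echelon form has 3 nonzero rows, so rank(M) = 3.
The rank gives the maximum number of linearly independent columns: 3.

3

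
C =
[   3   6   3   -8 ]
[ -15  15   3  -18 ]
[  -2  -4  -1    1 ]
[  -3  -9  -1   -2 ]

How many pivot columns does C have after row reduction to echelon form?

3

Row reduce to echelon form.
R2 ← R2 + (5)·R1: [0, 45, 18, -58]
R3 ← R3 + (2/3)·R1: [0, 0, 1, -13/3]
R4 ← R4 + R1: [0, -3, 2, -10]
R4 ← R4 + (1/15)·R2: [0, 0, 16/5, -208/15]
R4 ← R4 − (16/5)·R3: [0, 0, 0, 0]
Echelon form has 3 nonzero rows, so rank(C) = 3.
Each nonzero row contributes one pivot column: 3 pivot columns.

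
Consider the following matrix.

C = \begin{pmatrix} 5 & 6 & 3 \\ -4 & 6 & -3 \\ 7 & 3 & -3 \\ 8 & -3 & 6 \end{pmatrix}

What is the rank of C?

3

Row reduce to echelon form.
R2 ← R2 + (4/5)·R1: [0, 54/5, -3/5]
R3 ← R3 − (7/5)·R1: [0, -27/5, -36/5]
R4 ← R4 − (8/5)·R1: [0, -63/5, 6/5]
R3 ← R3 + (1/2)·R2: [0, 0, -15/2]
R4 ← R4 + (7/6)·R2: [0, 0, 1/2]
R4 ← R4 + (1/15)·R3: [0, 0, 0]
Echelon form has 3 nonzero rows, so rank(C) = 3.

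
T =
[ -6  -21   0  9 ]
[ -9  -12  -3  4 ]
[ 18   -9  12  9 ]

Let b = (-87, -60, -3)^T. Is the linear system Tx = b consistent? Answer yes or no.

Row reduce the augmented matrix [T | b].
R2 ← R2 − (3/2)·R1: [0, 39/2, -3, -19/2, 141/2]
R3 ← R3 + (3)·R1: [0, -72, 12, 36, -264]
R3 ← R3 + (48/13)·R2: [0, 0, 12/13, 12/13, -48/13]
The echelon form has 3 nonzero rows, and every pivot lies in the first 4 columns, so rank(T) = rank([T|b]) = 3.
The system is consistent.

yes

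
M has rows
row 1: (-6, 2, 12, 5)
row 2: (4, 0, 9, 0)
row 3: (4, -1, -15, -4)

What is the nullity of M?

1

Row reduce to echelon form.
R2 ← R2 + (2/3)·R1: [0, 4/3, 17, 10/3]
R3 ← R3 + (2/3)·R1: [0, 1/3, -7, -2/3]
R3 ← R3 − (1/4)·R2: [0, 0, -45/4, -3/2]
3 nonzero rows, so rank(M) = 3.
M has 4 columns; by rank–nullity, nullity = 4 − 3 = 1.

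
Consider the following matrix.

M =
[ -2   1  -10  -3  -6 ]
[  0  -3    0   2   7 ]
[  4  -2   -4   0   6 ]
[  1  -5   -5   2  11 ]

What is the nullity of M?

2

Row reduce to echelon form.
R3 ← R3 + (2)·R1: [0, 0, -24, -6, -6]
R4 ← R4 + (1/2)·R1: [0, -9/2, -10, 1/2, 8]
R4 ← R4 − (3/2)·R2: [0, 0, -10, -5/2, -5/2]
R4 ← R4 − (5/12)·R3: [0, 0, 0, 0, 0]
3 nonzero rows, so rank(M) = 3.
M has 5 columns; by rank–nullity, nullity = 5 − 3 = 2.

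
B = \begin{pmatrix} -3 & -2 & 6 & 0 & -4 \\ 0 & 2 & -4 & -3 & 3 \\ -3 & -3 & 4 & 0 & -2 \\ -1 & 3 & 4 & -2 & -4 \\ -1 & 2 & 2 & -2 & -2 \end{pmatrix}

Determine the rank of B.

3

Row reduce to echelon form.
R3 ← R3 − R1: [0, -1, -2, 0, 2]
R4 ← R4 − (1/3)·R1: [0, 11/3, 2, -2, -8/3]
R5 ← R5 − (1/3)·R1: [0, 8/3, 0, -2, -2/3]
R3 ← R3 + (1/2)·R2: [0, 0, -4, -3/2, 7/2]
R4 ← R4 − (11/6)·R2: [0, 0, 28/3, 7/2, -49/6]
R5 ← R5 − (4/3)·R2: [0, 0, 16/3, 2, -14/3]
R4 ← R4 + (7/3)·R3: [0, 0, 0, 0, 0]
R5 ← R5 + (4/3)·R3: [0, 0, 0, 0, 0]
Echelon form has 3 nonzero rows, so rank(B) = 3.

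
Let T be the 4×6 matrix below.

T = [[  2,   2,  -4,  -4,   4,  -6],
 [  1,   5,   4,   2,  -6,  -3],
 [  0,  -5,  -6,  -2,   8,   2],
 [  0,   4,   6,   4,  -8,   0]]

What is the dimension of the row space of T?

3

Row reduce to echelon form.
R2 ← R2 − (1/2)·R1: [0, 4, 6, 4, -8, 0]
R3 ← R3 + (5/4)·R2: [0, 0, 3/2, 3, -2, 2]
R4 ← R4 − R2: [0, 0, 0, 0, 0, 0]
Echelon form has 3 nonzero rows, so rank(T) = 3.
The row space has dimension equal to the rank: 3.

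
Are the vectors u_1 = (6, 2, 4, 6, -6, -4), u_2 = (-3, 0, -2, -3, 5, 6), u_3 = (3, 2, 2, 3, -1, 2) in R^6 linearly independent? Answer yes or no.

Form the matrix with these vectors as rows and row reduce.
R2 ← R2 + (1/2)·R1: [0, 1, 0, 0, 2, 4]
R3 ← R3 − (1/2)·R1: [0, 1, 0, 0, 2, 4]
R3 ← R3 − R2: [0, 0, 0, 0, 0, 0]
2 nonzero rows, so the 3 vectors span a space of dimension 2.
Since 2 < 3, the vectors are linearly dependent.

no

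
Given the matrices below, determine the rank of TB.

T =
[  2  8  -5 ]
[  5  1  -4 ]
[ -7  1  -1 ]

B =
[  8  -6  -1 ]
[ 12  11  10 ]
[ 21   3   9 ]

3

First compute TB:
[[  7,  61,  33],
 [-32, -31, -31],
 [-65,  50,   8]]
Now row reduce the product.
R2 ← R2 + (32/7)·R1: [0, 1735/7, 839/7]
R3 ← R3 + (65/7)·R1: [0, 4315/7, 2201/7]
R3 ← R3 − (863/347)·R2: [0, 0, 5670/347]
3 nonzero rows, so rank(TB) = 3.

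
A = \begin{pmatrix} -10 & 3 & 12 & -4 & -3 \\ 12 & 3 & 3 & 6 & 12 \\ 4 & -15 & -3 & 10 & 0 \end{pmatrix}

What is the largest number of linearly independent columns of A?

3

Row reduce to echelon form.
R2 ← R2 + (6/5)·R1: [0, 33/5, 87/5, 6/5, 42/5]
R3 ← R3 + (2/5)·R1: [0, -69/5, 9/5, 42/5, -6/5]
R3 ← R3 + (23/11)·R2: [0, 0, 420/11, 120/11, 180/11]
Echelon form has 3 nonzero rows, so rank(A) = 3.
The rank gives the maximum number of linearly independent columns: 3.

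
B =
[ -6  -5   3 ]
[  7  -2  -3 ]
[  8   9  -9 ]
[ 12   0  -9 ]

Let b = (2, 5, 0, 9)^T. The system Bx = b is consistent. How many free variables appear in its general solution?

Row reduce the augmented matrix [B | b].
R2 ← R2 + (7/6)·R1: [0, -47/6, 1/2, 22/3]
R3 ← R3 + (4/3)·R1: [0, 7/3, -5, 8/3]
R4 ← R4 + (2)·R1: [0, -10, -3, 13]
R3 ← R3 + (14/47)·R2: [0, 0, -228/47, 228/47]
R4 ← R4 − (60/47)·R2: [0, 0, -171/47, 171/47]
R4 ← R4 − (3/4)·R3: [0, 0, 0, 0]
The echelon form has 3 nonzero rows, and every pivot lies in the first 3 columns, so rank(B) = rank([B|b]) = 3.
The system is consistent.
Free variables = (unknowns) − (rank) = 3 − 3 = 0.

0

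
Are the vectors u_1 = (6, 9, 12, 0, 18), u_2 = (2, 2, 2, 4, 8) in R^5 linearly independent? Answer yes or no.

Form the matrix with these vectors as rows and row reduce.
R2 ← R2 − (1/3)·R1: [0, -1, -2, 4, 2]
2 nonzero rows, so the 2 vectors span a space of dimension 2.
Since 2 = 2, the vectors are linearly independent.

yes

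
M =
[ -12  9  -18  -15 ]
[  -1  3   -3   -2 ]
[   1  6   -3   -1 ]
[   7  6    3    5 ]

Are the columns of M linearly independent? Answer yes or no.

Row reduce M to echelon form.
R2 ← R2 − (1/12)·R1: [0, 9/4, -3/2, -3/4]
R3 ← R3 + (1/12)·R1: [0, 27/4, -9/2, -9/4]
R4 ← R4 + (7/12)·R1: [0, 45/4, -15/2, -15/4]
R3 ← R3 − (3)·R2: [0, 0, 0, 0]
R4 ← R4 − (5)·R2: [0, 0, 0, 0]
2 pivots among 4 columns.
Only 2 < 4 pivot columns, so the columns are linearly dependent.

no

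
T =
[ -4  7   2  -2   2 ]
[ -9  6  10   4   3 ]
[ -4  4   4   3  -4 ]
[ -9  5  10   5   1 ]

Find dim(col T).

4

Row reduce to echelon form.
R2 ← R2 − (9/4)·R1: [0, -39/4, 11/2, 17/2, -3/2]
R3 ← R3 − R1: [0, -3, 2, 5, -6]
R4 ← R4 − (9/4)·R1: [0, -43/4, 11/2, 19/2, -7/2]
R3 ← R3 − (4/13)·R2: [0, 0, 4/13, 31/13, -72/13]
R4 ← R4 − (43/39)·R2: [0, 0, -22/39, 5/39, -24/13]
R4 ← R4 + (11/6)·R3: [0, 0, 0, 9/2, -12]
Echelon form has 4 nonzero rows, so rank(T) = 4.
The column space has dimension equal to the rank: 4.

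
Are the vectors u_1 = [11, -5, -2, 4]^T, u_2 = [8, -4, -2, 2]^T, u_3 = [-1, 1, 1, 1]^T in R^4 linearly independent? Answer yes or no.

Form the matrix with these vectors as rows and row reduce.
R2 ← R2 − (8/11)·R1: [0, -4/11, -6/11, -10/11]
R3 ← R3 + (1/11)·R1: [0, 6/11, 9/11, 15/11]
R3 ← R3 + (3/2)·R2: [0, 0, 0, 0]
2 nonzero rows, so the 3 vectors span a space of dimension 2.
Since 2 < 3, the vectors are linearly dependent.

no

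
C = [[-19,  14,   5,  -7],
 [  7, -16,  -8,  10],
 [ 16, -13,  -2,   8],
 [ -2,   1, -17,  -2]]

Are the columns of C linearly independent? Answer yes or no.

Row reduce C to echelon form.
R2 ← R2 + (7/19)·R1: [0, -206/19, -117/19, 141/19]
R3 ← R3 + (16/19)·R1: [0, -23/19, 42/19, 40/19]
R4 ← R4 − (2/19)·R1: [0, -9/19, -333/19, -24/19]
R3 ← R3 − (23/206)·R2: [0, 0, 597/206, 263/206]
R4 ← R4 − (9/206)·R2: [0, 0, -3555/206, -327/206]
R4 ← R4 + (1185/199)·R3: [0, 0, 0, 1197/199]
4 pivots among 4 columns.
Every column is a pivot column, so the columns are linearly independent.

yes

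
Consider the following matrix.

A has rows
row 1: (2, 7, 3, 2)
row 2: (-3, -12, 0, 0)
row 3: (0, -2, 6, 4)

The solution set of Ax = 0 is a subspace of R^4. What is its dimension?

2

Row reduce to echelon form.
R2 ← R2 + (3/2)·R1: [0, -3/2, 9/2, 3]
R3 ← R3 − (4/3)·R2: [0, 0, 0, 0]
2 nonzero rows, so rank(A) = 2.
A has 4 columns; by rank–nullity, nullity = 4 − 2 = 2.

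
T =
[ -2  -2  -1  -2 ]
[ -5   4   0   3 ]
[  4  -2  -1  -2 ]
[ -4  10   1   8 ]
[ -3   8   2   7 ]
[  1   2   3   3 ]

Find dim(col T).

3

Row reduce to echelon form.
R2 ← R2 − (5/2)·R1: [0, 9, 5/2, 8]
R3 ← R3 + (2)·R1: [0, -6, -3, -6]
R4 ← R4 − (2)·R1: [0, 14, 3, 12]
R5 ← R5 − (3/2)·R1: [0, 11, 7/2, 10]
R6 ← R6 + (1/2)·R1: [0, 1, 5/2, 2]
R3 ← R3 + (2/3)·R2: [0, 0, -4/3, -2/3]
R4 ← R4 − (14/9)·R2: [0, 0, -8/9, -4/9]
R5 ← R5 − (11/9)·R2: [0, 0, 4/9, 2/9]
R6 ← R6 − (1/9)·R2: [0, 0, 20/9, 10/9]
R4 ← R4 − (2/3)·R3: [0, 0, 0, 0]
R5 ← R5 + (1/3)·R3: [0, 0, 0, 0]
R6 ← R6 + (5/3)·R3: [0, 0, 0, 0]
Echelon form has 3 nonzero rows, so rank(T) = 3.
The column space has dimension equal to the rank: 3.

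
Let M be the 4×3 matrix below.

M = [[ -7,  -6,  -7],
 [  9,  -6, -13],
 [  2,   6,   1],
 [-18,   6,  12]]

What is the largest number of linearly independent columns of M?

Row reduce to echelon form.
R2 ← R2 + (9/7)·R1: [0, -96/7, -22]
R3 ← R3 + (2/7)·R1: [0, 30/7, -1]
R4 ← R4 − (18/7)·R1: [0, 150/7, 30]
R3 ← R3 + (5/16)·R2: [0, 0, -63/8]
R4 ← R4 + (25/16)·R2: [0, 0, -35/8]
R4 ← R4 − (5/9)·R3: [0, 0, 0]
Echelon form has 3 nonzero rows, so rank(M) = 3.
The rank gives the maximum number of linearly independent columns: 3.

3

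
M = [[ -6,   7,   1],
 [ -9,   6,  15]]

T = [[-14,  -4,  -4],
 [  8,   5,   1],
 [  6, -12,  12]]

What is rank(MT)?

First compute MT:
[[146,  47,  43],
 [264, -114, 222]]
Now row reduce the product.
R2 ← R2 − (132/73)·R1: [0, -14526/73, 10530/73]
2 nonzero rows, so rank(MT) = 2.

2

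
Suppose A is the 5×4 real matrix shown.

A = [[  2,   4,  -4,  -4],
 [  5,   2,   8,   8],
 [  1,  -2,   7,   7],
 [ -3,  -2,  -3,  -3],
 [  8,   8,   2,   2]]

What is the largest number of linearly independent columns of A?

2

Row reduce to echelon form.
R2 ← R2 − (5/2)·R1: [0, -8, 18, 18]
R3 ← R3 − (1/2)·R1: [0, -4, 9, 9]
R4 ← R4 + (3/2)·R1: [0, 4, -9, -9]
R5 ← R5 − (4)·R1: [0, -8, 18, 18]
R3 ← R3 − (1/2)·R2: [0, 0, 0, 0]
R4 ← R4 + (1/2)·R2: [0, 0, 0, 0]
R5 ← R5 − R2: [0, 0, 0, 0]
Echelon form has 2 nonzero rows, so rank(A) = 2.
The rank gives the maximum number of linearly independent columns: 2.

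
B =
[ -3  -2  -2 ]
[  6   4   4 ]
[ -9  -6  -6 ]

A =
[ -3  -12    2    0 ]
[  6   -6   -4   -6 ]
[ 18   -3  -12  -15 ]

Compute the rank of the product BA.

First compute BA:
[[-39,  54,  26,  42],
 [ 78, -108, -52, -84],
 [-117, 162,  78, 126]]
Now row reduce the product.
R2 ← R2 + (2)·R1: [0, 0, 0, 0]
R3 ← R3 − (3)·R1: [0, 0, 0, 0]
1 nonzero row, so rank(BA) = 1.

1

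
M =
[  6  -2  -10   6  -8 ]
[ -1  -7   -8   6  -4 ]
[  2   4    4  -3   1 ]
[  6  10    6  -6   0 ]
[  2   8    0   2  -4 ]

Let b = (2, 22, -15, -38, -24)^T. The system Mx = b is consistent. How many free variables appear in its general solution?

0

Row reduce the augmented matrix [M | b].
R2 ← R2 + (1/6)·R1: [0, -22/3, -29/3, 7, -16/3, 67/3]
R3 ← R3 − (1/3)·R1: [0, 14/3, 22/3, -5, 11/3, -47/3]
R4 ← R4 − R1: [0, 12, 16, -12, 8, -40]
R5 ← R5 − (1/3)·R1: [0, 26/3, 10/3, 0, -4/3, -74/3]
R3 ← R3 + (7/11)·R2: [0, 0, 13/11, -6/11, 3/11, -16/11]
R4 ← R4 + (18/11)·R2: [0, 0, 2/11, -6/11, -8/11, -38/11]
R5 ← R5 + (13/11)·R2: [0, 0, -89/11, 91/11, -84/11, 19/11]
R4 ← R4 − (2/13)·R3: [0, 0, 0, -6/13, -10/13, -42/13]
R5 ← R5 + (89/13)·R3: [0, 0, 0, 59/13, -75/13, -107/13]
R5 ← R5 + (59/6)·R4: [0, 0, 0, 0, -40/3, -40]
The echelon form has 5 nonzero rows, and every pivot lies in the first 5 columns, so rank(M) = rank([M|b]) = 5.
The system is consistent.
Free variables = (unknowns) − (rank) = 5 − 5 = 0.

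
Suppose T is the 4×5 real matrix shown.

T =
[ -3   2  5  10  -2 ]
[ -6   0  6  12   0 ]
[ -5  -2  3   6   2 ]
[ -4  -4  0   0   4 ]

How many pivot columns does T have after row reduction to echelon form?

Row reduce to echelon form.
R2 ← R2 − (2)·R1: [0, -4, -4, -8, 4]
R3 ← R3 − (5/3)·R1: [0, -16/3, -16/3, -32/3, 16/3]
R4 ← R4 − (4/3)·R1: [0, -20/3, -20/3, -40/3, 20/3]
R3 ← R3 − (4/3)·R2: [0, 0, 0, 0, 0]
R4 ← R4 − (5/3)·R2: [0, 0, 0, 0, 0]
Echelon form has 2 nonzero rows, so rank(T) = 2.
Each nonzero row contributes one pivot column: 2 pivot columns.

2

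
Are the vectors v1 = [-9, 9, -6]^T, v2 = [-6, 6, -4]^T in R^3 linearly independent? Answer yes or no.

Form the matrix with these vectors as rows and row reduce.
R2 ← R2 − (2/3)·R1: [0, 0, 0]
1 nonzero row, so the 2 vectors span a space of dimension 1.
Since 1 < 2, the vectors are linearly dependent.

no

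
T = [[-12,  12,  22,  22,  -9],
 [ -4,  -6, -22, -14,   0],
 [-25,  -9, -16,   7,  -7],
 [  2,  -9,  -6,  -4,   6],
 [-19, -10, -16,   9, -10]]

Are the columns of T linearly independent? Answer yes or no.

no

Row reduce T to echelon form.
R2 ← R2 − (1/3)·R1: [0, -10, -88/3, -64/3, 3]
R3 ← R3 − (25/12)·R1: [0, -34, -371/6, -233/6, 47/4]
R4 ← R4 + (1/6)·R1: [0, -7, -7/3, -1/3, 9/2]
R5 ← R5 − (19/12)·R1: [0, -29, -305/6, -155/6, 17/4]
R3 ← R3 − (17/5)·R2: [0, 0, 379/10, 337/10, 31/20]
R4 ← R4 − (7/10)·R2: [0, 0, 91/5, 73/5, 12/5]
R5 ← R5 − (29/10)·R2: [0, 0, 1027/30, 1081/30, -89/20]
R4 ← R4 − (182/379)·R3: [0, 0, 0, -600/379, 1255/758]
R5 ← R5 − (1027/1137)·R3: [0, 0, 0, 2120/379, -13303/2274]
R5 ← R5 + (53/15)·R4: [0, 0, 0, 0, 0]
4 pivots among 5 columns.
Only 4 < 5 pivot columns, so the columns are linearly dependent.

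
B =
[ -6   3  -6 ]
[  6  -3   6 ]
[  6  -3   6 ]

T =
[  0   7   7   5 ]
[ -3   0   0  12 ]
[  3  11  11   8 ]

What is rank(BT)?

First compute BT:
[[-27, -108, -108, -42],
 [ 27, 108, 108,  42],
 [ 27, 108, 108,  42]]
Now row reduce the product.
R2 ← R2 + R1: [0, 0, 0, 0]
R3 ← R3 + R1: [0, 0, 0, 0]
1 nonzero row, so rank(BT) = 1.

1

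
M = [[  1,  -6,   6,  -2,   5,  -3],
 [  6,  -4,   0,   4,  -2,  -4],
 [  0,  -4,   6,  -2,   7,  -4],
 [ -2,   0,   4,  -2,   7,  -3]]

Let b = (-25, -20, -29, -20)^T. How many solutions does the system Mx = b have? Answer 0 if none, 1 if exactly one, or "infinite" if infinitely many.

infinite

Row reduce the augmented matrix [M | b].
R2 ← R2 − (6)·R1: [0, 32, -36, 16, -32, 14, 130]
R4 ← R4 + (2)·R1: [0, -12, 16, -6, 17, -9, -70]
R3 ← R3 + (1/8)·R2: [0, 0, 3/2, 0, 3, -9/4, -51/4]
R4 ← R4 + (3/8)·R2: [0, 0, 5/2, 0, 5, -15/4, -85/4]
R4 ← R4 − (5/3)·R3: [0, 0, 0, 0, 0, 0, 0]
The echelon form has 3 nonzero rows, and every pivot lies in the first 6 columns, so rank(M) = rank([M|b]) = 3.
The system is consistent.
rank = 3 < 6 unknowns, so there are infinitely many solutions.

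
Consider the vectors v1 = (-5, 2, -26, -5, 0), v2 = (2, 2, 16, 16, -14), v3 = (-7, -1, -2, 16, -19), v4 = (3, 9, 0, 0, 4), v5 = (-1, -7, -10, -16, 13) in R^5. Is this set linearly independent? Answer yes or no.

Form the matrix with these vectors as rows and row reduce.
R2 ← R2 + (2/5)·R1: [0, 14/5, 28/5, 14, -14]
R3 ← R3 − (7/5)·R1: [0, -19/5, 172/5, 23, -19]
R4 ← R4 + (3/5)·R1: [0, 51/5, -78/5, -3, 4]
R5 ← R5 − (1/5)·R1: [0, -37/5, -24/5, -15, 13]
R3 ← R3 + (19/14)·R2: [0, 0, 42, 42, -38]
R4 ← R4 − (51/14)·R2: [0, 0, -36, -54, 55]
R5 ← R5 + (37/14)·R2: [0, 0, 10, 22, -24]
R4 ← R4 + (6/7)·R3: [0, 0, 0, -18, 157/7]
R5 ← R5 − (5/21)·R3: [0, 0, 0, 12, -314/21]
R5 ← R5 + (2/3)·R4: [0, 0, 0, 0, 0]
4 nonzero rows, so the 5 vectors span a space of dimension 4.
Since 4 < 5, the vectors are linearly dependent.

no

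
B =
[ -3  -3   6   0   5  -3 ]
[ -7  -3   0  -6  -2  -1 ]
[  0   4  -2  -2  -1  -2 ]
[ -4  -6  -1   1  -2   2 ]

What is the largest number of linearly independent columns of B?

Row reduce to echelon form.
R2 ← R2 − (7/3)·R1: [0, 4, -14, -6, -41/3, 6]
R4 ← R4 − (4/3)·R1: [0, -2, -9, 1, -26/3, 6]
R3 ← R3 − R2: [0, 0, 12, 4, 38/3, -8]
R4 ← R4 + (1/2)·R2: [0, 0, -16, -2, -31/2, 9]
R4 ← R4 + (4/3)·R3: [0, 0, 0, 10/3, 25/18, -5/3]
Echelon form has 4 nonzero rows, so rank(B) = 4.
The rank gives the maximum number of linearly independent columns: 4.

4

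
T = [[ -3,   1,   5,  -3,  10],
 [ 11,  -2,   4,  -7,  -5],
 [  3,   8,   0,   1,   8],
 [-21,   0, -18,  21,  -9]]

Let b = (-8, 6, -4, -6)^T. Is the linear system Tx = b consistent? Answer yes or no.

no

Row reduce the augmented matrix [T | b].
R2 ← R2 + (11/3)·R1: [0, 5/3, 67/3, -18, 95/3, -70/3]
R3 ← R3 + R1: [0, 9, 5, -2, 18, -12]
R4 ← R4 − (7)·R1: [0, -7, -53, 42, -79, 50]
R3 ← R3 − (27/5)·R2: [0, 0, -578/5, 476/5, -153, 114]
R4 ← R4 + (21/5)·R2: [0, 0, 204/5, -168/5, 54, -48]
R4 ← R4 + (6/17)·R3: [0, 0, 0, 0, 0, -132/17]
The echelon form has 4 nonzero rows; the last pivot sits in the augmented column, so rank(T) = 3 but rank([T|b]) = 4.
Since the ranks differ, the system is inconsistent.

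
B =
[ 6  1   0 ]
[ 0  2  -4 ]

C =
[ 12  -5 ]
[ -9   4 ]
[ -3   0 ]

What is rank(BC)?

First compute BC:
[[ 63, -26],
 [ -6,   8]]
Now row reduce the product.
R2 ← R2 + (2/21)·R1: [0, 116/21]
2 nonzero rows, so rank(BC) = 2.

2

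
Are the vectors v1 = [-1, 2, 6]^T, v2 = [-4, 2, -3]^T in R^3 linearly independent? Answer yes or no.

yes

Form the matrix with these vectors as rows and row reduce.
R2 ← R2 − (4)·R1: [0, -6, -27]
2 nonzero rows, so the 2 vectors span a space of dimension 2.
Since 2 = 2, the vectors are linearly independent.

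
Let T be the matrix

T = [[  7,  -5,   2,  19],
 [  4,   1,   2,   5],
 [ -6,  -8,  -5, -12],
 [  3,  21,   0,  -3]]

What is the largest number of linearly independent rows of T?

Row reduce to echelon form.
R2 ← R2 − (4/7)·R1: [0, 27/7, 6/7, -41/7]
R3 ← R3 + (6/7)·R1: [0, -86/7, -23/7, 30/7]
R4 ← R4 − (3/7)·R1: [0, 162/7, -6/7, -78/7]
R3 ← R3 + (86/27)·R2: [0, 0, -5/9, -388/27]
R4 ← R4 − (6)·R2: [0, 0, -6, 24]
R4 ← R4 − (54/5)·R3: [0, 0, 0, 896/5]
Echelon form has 4 nonzero rows, so rank(T) = 4.
The rank gives the maximum number of linearly independent rows: 4.

4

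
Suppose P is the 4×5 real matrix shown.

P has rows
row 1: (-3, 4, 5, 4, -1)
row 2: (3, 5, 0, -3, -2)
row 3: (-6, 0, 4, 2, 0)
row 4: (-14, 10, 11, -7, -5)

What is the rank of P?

Row reduce to echelon form.
R2 ← R2 + R1: [0, 9, 5, 1, -3]
R3 ← R3 − (2)·R1: [0, -8, -6, -6, 2]
R4 ← R4 − (14/3)·R1: [0, -26/3, -37/3, -77/3, -1/3]
R3 ← R3 + (8/9)·R2: [0, 0, -14/9, -46/9, -2/3]
R4 ← R4 + (26/27)·R2: [0, 0, -203/27, -667/27, -29/9]
R4 ← R4 − (29/6)·R3: [0, 0, 0, 0, 0]
Echelon form has 3 nonzero rows, so rank(P) = 3.

3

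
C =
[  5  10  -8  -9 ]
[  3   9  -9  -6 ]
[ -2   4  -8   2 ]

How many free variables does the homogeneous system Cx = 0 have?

Row reduce to echelon form.
R2 ← R2 − (3/5)·R1: [0, 3, -21/5, -3/5]
R3 ← R3 + (2/5)·R1: [0, 8, -56/5, -8/5]
R3 ← R3 − (8/3)·R2: [0, 0, 0, 0]
2 nonzero rows, so rank(C) = 2.
C has 4 columns; by rank–nullity, nullity = 4 − 2 = 2.

2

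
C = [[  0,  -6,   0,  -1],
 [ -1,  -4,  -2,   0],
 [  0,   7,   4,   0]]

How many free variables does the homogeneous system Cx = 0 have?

Row reduce to echelon form.
Swap R1 ↔ R2
R3 ← R3 + (7/6)·R2: [0, 0, 4, -7/6]
3 nonzero rows, so rank(C) = 3.
C has 4 columns; by rank–nullity, nullity = 4 − 3 = 1.

1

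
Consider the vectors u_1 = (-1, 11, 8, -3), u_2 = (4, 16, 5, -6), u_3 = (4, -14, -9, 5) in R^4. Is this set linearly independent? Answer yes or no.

Form the matrix with these vectors as rows and row reduce.
R2 ← R2 + (4)·R1: [0, 60, 37, -18]
R3 ← R3 + (4)·R1: [0, 30, 23, -7]
R3 ← R3 − (1/2)·R2: [0, 0, 9/2, 2]
3 nonzero rows, so the 3 vectors span a space of dimension 3.
Since 3 = 3, the vectors are linearly independent.

yes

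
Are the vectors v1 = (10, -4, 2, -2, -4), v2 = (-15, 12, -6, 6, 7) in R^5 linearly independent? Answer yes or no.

yes

Form the matrix with these vectors as rows and row reduce.
R2 ← R2 + (3/2)·R1: [0, 6, -3, 3, 1]
2 nonzero rows, so the 2 vectors span a space of dimension 2.
Since 2 = 2, the vectors are linearly independent.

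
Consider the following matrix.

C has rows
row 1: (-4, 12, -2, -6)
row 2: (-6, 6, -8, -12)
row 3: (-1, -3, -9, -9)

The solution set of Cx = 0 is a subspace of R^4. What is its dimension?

1

Row reduce to echelon form.
R2 ← R2 − (3/2)·R1: [0, -12, -5, -3]
R3 ← R3 − (1/4)·R1: [0, -6, -17/2, -15/2]
R3 ← R3 − (1/2)·R2: [0, 0, -6, -6]
3 nonzero rows, so rank(C) = 3.
C has 4 columns; by rank–nullity, nullity = 4 − 3 = 1.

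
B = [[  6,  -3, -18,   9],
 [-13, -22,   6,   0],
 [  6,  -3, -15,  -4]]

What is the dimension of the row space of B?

Row reduce to echelon form.
R2 ← R2 + (13/6)·R1: [0, -57/2, -33, 39/2]
R3 ← R3 − R1: [0, 0, 3, -13]
Echelon form has 3 nonzero rows, so rank(B) = 3.
The row space has dimension equal to the rank: 3.

3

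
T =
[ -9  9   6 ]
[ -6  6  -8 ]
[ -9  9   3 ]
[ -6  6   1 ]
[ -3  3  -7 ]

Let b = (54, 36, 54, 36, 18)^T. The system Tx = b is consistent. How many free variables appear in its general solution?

1

Row reduce the augmented matrix [T | b].
R2 ← R2 − (2/3)·R1: [0, 0, -12, 0]
R3 ← R3 − R1: [0, 0, -3, 0]
R4 ← R4 − (2/3)·R1: [0, 0, -3, 0]
R5 ← R5 − (1/3)·R1: [0, 0, -9, 0]
R3 ← R3 − (1/4)·R2: [0, 0, 0, 0]
R4 ← R4 − (1/4)·R2: [0, 0, 0, 0]
R5 ← R5 − (3/4)·R2: [0, 0, 0, 0]
The echelon form has 2 nonzero rows, and every pivot lies in the first 3 columns, so rank(T) = rank([T|b]) = 2.
The system is consistent.
Free variables = (unknowns) − (rank) = 3 − 2 = 1.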